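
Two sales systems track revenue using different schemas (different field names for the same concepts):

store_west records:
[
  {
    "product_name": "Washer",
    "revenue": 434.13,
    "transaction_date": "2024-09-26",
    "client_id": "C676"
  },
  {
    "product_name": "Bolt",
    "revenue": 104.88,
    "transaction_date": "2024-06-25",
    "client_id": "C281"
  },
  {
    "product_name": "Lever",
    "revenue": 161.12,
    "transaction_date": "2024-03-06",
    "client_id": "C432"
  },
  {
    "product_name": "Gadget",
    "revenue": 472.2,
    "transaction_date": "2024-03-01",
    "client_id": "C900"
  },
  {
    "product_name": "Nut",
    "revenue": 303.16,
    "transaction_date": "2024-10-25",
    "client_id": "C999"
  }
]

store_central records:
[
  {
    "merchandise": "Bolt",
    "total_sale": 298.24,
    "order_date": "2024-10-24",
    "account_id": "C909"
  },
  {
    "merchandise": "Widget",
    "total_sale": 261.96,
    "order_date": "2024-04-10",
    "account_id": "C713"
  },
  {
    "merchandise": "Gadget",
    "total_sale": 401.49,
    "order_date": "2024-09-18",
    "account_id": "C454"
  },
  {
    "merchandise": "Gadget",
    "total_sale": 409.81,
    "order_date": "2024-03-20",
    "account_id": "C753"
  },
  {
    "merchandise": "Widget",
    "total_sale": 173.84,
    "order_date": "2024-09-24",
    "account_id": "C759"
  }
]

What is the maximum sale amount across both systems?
472.2

Reconcile: "revenue" (store_west) = "total_sale" (store_central) = sale amount

Maximum in store_west: 472.2
Maximum in store_central: 409.81

Overall maximum: max(472.2, 409.81) = 472.2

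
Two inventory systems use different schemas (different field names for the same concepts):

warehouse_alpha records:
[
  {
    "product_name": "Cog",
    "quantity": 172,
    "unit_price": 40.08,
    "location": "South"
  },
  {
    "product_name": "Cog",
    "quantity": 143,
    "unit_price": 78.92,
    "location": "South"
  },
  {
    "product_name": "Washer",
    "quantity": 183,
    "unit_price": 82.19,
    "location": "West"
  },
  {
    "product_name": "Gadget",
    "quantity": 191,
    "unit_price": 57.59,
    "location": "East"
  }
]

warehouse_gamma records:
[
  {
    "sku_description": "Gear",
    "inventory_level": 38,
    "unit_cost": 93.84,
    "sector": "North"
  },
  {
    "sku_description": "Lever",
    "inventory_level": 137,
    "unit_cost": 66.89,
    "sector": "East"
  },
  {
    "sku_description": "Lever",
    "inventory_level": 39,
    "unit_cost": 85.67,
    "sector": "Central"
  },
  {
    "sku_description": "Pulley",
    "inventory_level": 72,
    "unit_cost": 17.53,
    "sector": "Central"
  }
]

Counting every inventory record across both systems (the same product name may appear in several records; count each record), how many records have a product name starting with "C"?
2

Schema mapping: "product_name" (warehouse_alpha) = "sku_description" (warehouse_gamma) = product name

Records with product name starting with "C" in warehouse_alpha: 2
Records with product name starting with "C" in warehouse_gamma: 0

Total: 2 + 0 = 2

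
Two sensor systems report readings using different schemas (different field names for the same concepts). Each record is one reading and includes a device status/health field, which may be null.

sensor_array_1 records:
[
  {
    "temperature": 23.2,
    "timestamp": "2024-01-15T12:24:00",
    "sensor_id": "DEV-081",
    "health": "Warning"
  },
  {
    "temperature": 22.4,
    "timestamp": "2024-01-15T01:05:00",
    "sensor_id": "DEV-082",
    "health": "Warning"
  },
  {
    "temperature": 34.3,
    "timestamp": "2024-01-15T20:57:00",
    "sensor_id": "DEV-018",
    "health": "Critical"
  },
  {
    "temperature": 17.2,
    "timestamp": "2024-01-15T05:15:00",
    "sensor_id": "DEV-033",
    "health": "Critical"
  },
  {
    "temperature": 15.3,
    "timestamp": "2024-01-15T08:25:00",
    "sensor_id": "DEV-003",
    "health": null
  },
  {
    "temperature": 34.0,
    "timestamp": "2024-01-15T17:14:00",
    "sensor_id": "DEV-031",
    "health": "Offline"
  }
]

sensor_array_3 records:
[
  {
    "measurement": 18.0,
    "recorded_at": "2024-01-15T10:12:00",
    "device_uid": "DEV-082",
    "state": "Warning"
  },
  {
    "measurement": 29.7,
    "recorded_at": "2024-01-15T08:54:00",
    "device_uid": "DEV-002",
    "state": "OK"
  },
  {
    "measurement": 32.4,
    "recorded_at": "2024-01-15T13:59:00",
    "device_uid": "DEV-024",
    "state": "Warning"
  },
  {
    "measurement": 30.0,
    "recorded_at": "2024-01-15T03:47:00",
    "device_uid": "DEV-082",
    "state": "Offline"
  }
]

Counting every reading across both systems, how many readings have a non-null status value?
9

Schema mapping: "health" (sensor_array_1) = "state" (sensor_array_3) = status

Non-null in sensor_array_1: 5
Non-null in sensor_array_3: 4

Total non-null: 5 + 4 = 9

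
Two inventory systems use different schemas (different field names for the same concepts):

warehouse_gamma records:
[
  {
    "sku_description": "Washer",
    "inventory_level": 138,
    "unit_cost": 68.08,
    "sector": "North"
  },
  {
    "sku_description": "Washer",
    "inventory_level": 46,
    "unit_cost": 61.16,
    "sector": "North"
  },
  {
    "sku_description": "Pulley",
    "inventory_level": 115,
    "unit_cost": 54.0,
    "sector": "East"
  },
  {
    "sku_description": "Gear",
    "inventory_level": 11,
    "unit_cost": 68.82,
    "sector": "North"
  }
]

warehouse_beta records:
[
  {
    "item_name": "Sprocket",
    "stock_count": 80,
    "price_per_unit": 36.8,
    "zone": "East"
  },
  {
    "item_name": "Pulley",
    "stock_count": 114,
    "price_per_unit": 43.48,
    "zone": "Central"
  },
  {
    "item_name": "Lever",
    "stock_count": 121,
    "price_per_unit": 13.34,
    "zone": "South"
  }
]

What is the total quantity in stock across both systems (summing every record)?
625

To reconcile these schemas, identify the field holding the quantity in stock in each system:
1. In warehouse_gamma it is "inventory_level"
2. In warehouse_beta it is "stock_count"

From warehouse_gamma: 138 + 46 + 115 + 11 = 310
From warehouse_beta: 80 + 114 + 121 = 315

Total: 310 + 315 = 625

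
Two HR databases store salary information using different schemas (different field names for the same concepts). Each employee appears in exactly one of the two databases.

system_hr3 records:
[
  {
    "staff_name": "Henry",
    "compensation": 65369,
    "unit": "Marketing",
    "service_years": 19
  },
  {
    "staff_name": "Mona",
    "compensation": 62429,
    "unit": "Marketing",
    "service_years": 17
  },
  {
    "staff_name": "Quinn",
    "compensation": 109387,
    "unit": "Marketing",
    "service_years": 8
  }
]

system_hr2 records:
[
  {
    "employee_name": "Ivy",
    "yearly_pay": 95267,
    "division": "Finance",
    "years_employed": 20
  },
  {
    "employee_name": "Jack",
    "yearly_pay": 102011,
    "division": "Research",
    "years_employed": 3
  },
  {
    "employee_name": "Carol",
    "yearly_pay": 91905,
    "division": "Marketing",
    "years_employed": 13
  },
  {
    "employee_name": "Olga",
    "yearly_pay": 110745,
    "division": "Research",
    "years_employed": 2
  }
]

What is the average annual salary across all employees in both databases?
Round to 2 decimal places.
91016.14

Schema mapping: "compensation" (system_hr3) = "yearly_pay" (system_hr2) = annual salary

All salaries: [65369, 62429, 109387, 95267, 102011, 91905, 110745]
Sum: 637113
Count: 7
Average: 637113 / 7 = 91016.14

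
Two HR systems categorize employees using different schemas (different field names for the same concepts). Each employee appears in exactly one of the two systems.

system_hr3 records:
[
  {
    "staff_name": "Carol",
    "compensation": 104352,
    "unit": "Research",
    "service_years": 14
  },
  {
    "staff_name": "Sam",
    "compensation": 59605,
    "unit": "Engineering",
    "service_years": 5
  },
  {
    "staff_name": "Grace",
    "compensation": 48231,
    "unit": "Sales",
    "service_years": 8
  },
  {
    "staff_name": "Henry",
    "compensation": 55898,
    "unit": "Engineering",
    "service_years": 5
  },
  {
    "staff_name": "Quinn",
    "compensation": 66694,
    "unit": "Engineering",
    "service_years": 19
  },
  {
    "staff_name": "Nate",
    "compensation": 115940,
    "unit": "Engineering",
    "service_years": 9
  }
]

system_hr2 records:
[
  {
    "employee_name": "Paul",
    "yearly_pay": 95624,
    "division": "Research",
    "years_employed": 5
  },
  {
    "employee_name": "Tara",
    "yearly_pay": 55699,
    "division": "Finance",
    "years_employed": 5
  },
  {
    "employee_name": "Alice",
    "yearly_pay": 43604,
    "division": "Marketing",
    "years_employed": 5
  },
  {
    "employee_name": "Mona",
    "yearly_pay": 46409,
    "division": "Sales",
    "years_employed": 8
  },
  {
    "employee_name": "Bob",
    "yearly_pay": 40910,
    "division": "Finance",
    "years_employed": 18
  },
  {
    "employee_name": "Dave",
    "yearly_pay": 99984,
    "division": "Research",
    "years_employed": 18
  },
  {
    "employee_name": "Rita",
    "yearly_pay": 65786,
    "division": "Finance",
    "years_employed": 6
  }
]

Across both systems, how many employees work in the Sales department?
2

Schema mapping: "unit" (system_hr3) = "division" (system_hr2) = department

Sales employees in system_hr3: 1
Sales employees in system_hr2: 1

Total in Sales: 1 + 1 = 2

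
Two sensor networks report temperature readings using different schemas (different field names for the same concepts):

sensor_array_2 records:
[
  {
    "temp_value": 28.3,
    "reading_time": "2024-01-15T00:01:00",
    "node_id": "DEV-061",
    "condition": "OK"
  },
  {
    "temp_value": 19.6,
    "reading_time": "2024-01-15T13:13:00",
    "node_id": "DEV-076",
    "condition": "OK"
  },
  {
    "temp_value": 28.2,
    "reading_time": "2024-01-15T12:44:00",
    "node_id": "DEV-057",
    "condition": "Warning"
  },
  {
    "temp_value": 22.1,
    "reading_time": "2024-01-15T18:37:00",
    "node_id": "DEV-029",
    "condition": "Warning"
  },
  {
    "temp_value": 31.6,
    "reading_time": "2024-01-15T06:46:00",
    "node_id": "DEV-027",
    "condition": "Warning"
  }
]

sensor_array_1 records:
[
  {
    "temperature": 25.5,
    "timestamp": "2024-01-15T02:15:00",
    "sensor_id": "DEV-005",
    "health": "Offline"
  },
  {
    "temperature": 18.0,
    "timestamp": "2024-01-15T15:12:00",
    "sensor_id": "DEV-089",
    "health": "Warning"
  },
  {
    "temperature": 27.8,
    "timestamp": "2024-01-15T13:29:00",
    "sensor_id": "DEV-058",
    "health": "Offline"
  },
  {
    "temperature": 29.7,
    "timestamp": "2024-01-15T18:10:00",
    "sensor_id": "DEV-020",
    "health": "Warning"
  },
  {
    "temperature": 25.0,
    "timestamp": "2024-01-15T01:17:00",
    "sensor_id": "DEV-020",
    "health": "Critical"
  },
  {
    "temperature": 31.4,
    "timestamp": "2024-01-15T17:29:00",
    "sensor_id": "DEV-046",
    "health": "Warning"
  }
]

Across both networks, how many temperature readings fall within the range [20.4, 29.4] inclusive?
6

Schema mapping: "temp_value" (sensor_array_2) = "temperature" (sensor_array_1) = temperature

Readings in [20.4, 29.4] from sensor_array_2: 3
Readings in [20.4, 29.4] from sensor_array_1: 3

Total count: 3 + 3 = 6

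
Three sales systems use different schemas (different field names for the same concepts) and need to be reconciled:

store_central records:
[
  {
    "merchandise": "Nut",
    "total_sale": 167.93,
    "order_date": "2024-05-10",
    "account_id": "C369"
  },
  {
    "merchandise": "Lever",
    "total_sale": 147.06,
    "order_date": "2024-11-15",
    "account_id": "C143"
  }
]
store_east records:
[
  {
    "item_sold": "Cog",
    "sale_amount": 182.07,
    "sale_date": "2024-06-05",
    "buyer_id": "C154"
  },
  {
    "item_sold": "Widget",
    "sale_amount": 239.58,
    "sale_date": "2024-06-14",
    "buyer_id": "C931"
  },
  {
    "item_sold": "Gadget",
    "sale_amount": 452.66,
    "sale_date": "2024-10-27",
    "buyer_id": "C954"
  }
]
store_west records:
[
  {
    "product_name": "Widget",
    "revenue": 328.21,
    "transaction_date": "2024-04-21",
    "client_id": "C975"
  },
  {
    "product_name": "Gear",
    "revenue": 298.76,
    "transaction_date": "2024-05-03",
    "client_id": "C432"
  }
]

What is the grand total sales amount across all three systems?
1816.27

Schema reconciliation - all amount fields map to sale amount:

store_central (total_sale): 314.99
store_east (sale_amount): 874.31
store_west (revenue): 626.97

Grand total: 1816.27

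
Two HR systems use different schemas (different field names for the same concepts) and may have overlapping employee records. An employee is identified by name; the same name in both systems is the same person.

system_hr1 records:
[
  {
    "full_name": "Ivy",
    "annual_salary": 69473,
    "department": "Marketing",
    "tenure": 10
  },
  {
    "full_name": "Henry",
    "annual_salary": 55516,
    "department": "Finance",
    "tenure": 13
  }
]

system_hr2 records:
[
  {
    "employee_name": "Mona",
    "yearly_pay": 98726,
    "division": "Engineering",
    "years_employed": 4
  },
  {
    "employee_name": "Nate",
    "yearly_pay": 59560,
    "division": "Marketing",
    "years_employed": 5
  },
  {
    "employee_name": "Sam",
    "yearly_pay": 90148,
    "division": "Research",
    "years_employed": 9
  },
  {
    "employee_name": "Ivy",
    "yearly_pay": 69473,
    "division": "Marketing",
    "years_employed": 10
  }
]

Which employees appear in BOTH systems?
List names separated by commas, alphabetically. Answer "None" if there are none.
Ivy

Schema mapping: "full_name" (system_hr1) = "employee_name" (system_hr2) = employee name

Names in system_hr1: ['Henry', 'Ivy']
Names in system_hr2: ['Ivy', 'Mona', 'Nate', 'Sam']

Intersection: ['Ivy']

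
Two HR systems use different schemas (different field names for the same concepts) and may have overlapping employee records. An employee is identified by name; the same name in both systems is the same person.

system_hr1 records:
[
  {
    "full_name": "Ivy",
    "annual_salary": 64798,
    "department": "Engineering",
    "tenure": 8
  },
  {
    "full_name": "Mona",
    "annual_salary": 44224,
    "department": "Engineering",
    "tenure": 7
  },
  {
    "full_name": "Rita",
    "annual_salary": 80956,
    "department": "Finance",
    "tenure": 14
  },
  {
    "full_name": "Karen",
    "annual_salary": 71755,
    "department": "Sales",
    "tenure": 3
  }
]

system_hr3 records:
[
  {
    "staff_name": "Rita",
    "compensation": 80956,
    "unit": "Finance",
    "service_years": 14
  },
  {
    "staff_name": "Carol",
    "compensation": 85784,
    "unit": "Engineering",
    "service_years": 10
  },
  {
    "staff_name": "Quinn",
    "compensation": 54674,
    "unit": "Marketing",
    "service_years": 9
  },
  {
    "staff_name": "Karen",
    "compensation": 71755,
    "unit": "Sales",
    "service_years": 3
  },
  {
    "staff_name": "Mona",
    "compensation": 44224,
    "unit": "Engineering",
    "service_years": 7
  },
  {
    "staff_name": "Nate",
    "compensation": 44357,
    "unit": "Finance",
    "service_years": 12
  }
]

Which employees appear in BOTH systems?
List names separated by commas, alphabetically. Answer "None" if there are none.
Karen, Mona, Rita

Schema mapping: "full_name" (system_hr1) = "staff_name" (system_hr3) = employee name

Names in system_hr1: ['Ivy', 'Karen', 'Mona', 'Rita']
Names in system_hr3: ['Carol', 'Karen', 'Mona', 'Nate', 'Quinn', 'Rita']

Intersection: ['Karen', 'Mona', 'Rita']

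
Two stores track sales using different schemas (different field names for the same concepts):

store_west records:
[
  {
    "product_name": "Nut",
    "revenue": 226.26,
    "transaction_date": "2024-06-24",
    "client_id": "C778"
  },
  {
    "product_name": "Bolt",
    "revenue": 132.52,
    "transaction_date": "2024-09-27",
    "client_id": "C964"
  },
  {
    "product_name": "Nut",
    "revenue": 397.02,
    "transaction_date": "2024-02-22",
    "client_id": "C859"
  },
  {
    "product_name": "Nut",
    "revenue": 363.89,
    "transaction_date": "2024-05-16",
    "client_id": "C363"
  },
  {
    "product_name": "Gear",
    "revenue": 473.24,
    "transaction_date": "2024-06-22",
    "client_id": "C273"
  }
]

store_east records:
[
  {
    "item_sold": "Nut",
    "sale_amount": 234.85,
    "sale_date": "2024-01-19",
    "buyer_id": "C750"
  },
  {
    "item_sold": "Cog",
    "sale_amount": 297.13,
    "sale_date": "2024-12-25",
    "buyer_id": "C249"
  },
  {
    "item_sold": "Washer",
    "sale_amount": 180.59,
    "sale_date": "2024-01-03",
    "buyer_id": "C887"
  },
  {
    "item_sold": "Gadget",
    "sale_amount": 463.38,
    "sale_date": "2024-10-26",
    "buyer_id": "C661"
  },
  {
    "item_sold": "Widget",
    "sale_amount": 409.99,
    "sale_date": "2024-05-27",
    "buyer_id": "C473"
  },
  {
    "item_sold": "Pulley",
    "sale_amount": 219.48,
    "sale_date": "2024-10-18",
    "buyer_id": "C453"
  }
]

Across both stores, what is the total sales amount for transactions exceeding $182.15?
3085.24

Schema mapping: "revenue" (store_west) = "sale_amount" (store_east) = sale amount

Sum of sales > $182.15 in store_west: 1460.41
Sum of sales > $182.15 in store_east: 1624.83

Total: 1460.41 + 1624.83 = 3085.24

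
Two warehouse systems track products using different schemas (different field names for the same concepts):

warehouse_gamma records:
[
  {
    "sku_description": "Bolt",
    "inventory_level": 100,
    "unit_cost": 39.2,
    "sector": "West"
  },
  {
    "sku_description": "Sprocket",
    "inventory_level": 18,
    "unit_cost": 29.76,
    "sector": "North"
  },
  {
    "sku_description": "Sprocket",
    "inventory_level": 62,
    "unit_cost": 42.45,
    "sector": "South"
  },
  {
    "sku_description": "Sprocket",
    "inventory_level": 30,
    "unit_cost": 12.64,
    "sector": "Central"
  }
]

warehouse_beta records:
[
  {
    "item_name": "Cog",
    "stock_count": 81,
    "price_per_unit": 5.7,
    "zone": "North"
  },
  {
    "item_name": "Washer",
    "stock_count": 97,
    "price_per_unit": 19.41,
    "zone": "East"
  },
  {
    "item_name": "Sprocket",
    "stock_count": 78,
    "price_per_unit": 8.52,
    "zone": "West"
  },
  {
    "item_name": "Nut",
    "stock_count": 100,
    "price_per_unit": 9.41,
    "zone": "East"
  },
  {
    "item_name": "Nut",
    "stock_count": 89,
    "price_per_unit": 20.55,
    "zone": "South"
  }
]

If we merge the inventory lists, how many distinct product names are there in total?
5

Schema mapping: "sku_description" (warehouse_gamma) = "item_name" (warehouse_beta) = product name

Products in warehouse_gamma: ['Bolt', 'Sprocket']
Products in warehouse_beta: ['Cog', 'Nut', 'Sprocket', 'Washer']

Union (unique products): ['Bolt', 'Cog', 'Nut', 'Sprocket', 'Washer']
Count: 5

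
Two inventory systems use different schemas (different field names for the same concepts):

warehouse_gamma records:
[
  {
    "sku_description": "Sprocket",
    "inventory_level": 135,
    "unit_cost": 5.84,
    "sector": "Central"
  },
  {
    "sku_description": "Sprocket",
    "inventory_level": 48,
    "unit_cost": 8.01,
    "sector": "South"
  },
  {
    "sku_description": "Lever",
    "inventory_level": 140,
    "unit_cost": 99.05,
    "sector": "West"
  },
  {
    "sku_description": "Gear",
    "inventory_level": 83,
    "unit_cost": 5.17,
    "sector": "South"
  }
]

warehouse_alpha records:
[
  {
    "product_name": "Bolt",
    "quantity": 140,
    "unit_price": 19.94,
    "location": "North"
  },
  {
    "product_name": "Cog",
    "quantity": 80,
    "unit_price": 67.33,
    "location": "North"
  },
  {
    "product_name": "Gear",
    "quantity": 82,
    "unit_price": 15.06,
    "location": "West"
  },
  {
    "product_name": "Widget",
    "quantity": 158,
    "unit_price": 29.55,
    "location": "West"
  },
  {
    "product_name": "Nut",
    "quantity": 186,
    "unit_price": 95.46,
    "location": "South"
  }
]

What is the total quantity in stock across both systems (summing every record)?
1052

To reconcile these schemas, identify the field holding the quantity in stock in each system:
1. In warehouse_gamma it is "inventory_level"
2. In warehouse_alpha it is "quantity"

From warehouse_gamma: 135 + 48 + 140 + 83 = 406
From warehouse_alpha: 140 + 80 + 82 + 158 + 186 = 646

Total: 406 + 646 = 1052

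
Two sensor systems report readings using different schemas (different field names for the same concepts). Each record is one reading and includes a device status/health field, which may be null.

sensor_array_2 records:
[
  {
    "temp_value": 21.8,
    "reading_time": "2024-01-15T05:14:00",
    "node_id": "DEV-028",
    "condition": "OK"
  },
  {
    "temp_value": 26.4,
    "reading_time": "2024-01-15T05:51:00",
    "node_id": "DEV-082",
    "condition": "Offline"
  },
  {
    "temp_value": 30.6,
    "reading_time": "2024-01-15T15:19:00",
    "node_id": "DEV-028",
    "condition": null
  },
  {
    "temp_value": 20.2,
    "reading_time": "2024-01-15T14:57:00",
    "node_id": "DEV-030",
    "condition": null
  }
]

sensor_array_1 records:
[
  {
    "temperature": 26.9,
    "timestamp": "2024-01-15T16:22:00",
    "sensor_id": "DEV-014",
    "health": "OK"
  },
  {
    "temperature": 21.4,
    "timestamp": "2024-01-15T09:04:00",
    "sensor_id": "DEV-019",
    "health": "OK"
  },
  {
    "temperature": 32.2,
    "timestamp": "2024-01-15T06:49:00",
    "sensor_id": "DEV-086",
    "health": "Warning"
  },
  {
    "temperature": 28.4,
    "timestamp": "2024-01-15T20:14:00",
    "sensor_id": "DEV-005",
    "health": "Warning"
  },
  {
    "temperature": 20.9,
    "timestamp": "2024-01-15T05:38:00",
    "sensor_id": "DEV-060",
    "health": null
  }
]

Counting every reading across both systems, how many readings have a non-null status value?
6

Schema mapping: "condition" (sensor_array_2) = "health" (sensor_array_1) = status

Non-null in sensor_array_2: 2
Non-null in sensor_array_1: 4

Total non-null: 2 + 4 = 6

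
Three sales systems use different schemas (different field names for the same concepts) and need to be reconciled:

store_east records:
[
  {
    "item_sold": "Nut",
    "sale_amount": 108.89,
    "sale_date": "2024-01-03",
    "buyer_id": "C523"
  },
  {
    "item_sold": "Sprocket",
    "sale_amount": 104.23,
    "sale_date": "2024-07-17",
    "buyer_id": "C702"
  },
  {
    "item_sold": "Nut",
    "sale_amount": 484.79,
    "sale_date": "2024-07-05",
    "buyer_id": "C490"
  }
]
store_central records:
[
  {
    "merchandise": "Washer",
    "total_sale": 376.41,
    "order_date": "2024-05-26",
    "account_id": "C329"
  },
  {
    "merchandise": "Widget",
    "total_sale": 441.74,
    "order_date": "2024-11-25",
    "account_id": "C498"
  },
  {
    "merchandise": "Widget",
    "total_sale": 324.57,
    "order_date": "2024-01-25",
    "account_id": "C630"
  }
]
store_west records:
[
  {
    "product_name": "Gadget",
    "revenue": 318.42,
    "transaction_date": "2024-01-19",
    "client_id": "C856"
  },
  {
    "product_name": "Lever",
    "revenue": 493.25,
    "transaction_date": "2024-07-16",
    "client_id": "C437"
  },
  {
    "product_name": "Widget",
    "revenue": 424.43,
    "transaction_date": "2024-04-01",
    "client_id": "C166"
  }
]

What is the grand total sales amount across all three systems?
3076.73

Schema reconciliation - all amount fields map to sale amount:

store_east (sale_amount): 697.91
store_central (total_sale): 1142.72
store_west (revenue): 1236.1

Grand total: 3076.73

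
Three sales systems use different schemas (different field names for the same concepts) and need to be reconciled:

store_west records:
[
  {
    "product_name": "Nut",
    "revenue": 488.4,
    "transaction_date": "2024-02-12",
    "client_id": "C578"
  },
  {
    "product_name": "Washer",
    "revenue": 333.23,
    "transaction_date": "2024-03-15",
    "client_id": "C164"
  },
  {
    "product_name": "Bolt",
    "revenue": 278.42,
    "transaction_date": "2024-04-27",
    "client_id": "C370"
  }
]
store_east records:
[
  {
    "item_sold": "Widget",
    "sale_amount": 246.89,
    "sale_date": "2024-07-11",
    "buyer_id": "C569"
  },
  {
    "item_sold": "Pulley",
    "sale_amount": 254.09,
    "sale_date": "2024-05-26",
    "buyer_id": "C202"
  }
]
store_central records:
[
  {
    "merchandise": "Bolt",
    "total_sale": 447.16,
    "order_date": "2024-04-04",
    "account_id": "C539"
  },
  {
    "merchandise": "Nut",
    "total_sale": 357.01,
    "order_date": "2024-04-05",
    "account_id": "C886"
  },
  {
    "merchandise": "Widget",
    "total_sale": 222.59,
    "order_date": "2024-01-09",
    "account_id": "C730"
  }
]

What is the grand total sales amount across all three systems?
2627.79

Schema reconciliation - all amount fields map to sale amount:

store_west (revenue): 1100.05
store_east (sale_amount): 500.98
store_central (total_sale): 1026.76

Grand total: 2627.79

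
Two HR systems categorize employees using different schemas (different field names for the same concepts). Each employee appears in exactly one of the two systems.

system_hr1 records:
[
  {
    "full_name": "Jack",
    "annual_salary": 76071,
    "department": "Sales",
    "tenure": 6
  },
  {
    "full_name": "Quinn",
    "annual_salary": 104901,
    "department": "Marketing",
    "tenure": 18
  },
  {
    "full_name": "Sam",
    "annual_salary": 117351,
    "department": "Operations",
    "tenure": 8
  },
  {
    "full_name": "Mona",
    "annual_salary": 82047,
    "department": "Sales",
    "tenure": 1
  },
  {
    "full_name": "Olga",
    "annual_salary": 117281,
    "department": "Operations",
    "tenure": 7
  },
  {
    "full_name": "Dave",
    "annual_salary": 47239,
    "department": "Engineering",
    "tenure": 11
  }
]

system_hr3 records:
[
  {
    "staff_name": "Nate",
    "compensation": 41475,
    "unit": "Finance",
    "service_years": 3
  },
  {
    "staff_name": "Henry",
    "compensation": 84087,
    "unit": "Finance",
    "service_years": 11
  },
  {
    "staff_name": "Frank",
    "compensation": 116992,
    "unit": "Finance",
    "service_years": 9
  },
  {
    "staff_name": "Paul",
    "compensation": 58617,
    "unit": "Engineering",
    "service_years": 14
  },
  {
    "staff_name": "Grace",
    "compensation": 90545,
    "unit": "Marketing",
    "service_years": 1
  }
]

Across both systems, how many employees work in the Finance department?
3

Schema mapping: "department" (system_hr1) = "unit" (system_hr3) = department

Finance employees in system_hr1: 0
Finance employees in system_hr3: 3

Total in Finance: 0 + 3 = 3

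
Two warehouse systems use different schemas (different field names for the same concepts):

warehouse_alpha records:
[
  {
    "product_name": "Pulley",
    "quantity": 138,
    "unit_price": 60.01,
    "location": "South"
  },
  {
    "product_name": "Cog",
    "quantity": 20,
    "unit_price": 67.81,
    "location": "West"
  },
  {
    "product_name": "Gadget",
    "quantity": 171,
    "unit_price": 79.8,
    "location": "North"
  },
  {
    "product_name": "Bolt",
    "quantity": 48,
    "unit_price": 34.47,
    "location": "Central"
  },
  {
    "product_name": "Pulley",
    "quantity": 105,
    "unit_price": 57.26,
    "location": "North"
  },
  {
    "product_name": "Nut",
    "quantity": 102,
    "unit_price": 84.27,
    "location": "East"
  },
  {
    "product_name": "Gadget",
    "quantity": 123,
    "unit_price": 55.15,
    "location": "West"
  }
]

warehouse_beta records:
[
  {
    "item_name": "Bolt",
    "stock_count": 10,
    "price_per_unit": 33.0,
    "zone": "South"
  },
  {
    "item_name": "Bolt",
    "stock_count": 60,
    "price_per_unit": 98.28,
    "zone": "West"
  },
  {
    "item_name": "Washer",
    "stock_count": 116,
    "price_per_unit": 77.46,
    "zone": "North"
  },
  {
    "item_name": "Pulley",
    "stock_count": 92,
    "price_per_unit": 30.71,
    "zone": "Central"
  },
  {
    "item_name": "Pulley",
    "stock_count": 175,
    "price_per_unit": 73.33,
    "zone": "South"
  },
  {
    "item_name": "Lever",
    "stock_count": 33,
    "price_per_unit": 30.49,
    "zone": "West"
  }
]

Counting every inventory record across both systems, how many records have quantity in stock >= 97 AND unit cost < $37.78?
0

Schema mappings:
- "quantity" (warehouse_alpha) = "stock_count" (warehouse_beta) = quantity
- "unit_price" (warehouse_alpha) = "price_per_unit" (warehouse_beta) = unit cost

Records meeting both conditions in warehouse_alpha: 0
Records meeting both conditions in warehouse_beta: 0

Total: 0 + 0 = 0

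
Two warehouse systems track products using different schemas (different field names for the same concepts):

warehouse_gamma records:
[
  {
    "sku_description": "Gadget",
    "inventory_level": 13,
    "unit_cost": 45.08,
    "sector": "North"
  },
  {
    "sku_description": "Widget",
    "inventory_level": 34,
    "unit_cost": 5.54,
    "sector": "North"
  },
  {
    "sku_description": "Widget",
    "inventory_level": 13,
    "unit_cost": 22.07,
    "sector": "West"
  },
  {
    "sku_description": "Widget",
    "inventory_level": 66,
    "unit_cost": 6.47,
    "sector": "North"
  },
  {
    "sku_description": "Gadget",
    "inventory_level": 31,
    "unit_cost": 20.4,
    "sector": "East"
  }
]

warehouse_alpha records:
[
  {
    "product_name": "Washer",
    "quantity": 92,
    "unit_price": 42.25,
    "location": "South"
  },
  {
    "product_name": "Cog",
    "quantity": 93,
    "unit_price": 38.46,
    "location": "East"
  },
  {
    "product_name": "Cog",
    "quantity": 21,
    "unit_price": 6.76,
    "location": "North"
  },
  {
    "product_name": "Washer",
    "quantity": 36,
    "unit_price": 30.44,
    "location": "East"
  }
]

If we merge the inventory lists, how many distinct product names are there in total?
4

Schema mapping: "sku_description" (warehouse_gamma) = "product_name" (warehouse_alpha) = product name

Products in warehouse_gamma: ['Gadget', 'Widget']
Products in warehouse_alpha: ['Cog', 'Washer']

Union (unique products): ['Cog', 'Gadget', 'Washer', 'Widget']
Count: 4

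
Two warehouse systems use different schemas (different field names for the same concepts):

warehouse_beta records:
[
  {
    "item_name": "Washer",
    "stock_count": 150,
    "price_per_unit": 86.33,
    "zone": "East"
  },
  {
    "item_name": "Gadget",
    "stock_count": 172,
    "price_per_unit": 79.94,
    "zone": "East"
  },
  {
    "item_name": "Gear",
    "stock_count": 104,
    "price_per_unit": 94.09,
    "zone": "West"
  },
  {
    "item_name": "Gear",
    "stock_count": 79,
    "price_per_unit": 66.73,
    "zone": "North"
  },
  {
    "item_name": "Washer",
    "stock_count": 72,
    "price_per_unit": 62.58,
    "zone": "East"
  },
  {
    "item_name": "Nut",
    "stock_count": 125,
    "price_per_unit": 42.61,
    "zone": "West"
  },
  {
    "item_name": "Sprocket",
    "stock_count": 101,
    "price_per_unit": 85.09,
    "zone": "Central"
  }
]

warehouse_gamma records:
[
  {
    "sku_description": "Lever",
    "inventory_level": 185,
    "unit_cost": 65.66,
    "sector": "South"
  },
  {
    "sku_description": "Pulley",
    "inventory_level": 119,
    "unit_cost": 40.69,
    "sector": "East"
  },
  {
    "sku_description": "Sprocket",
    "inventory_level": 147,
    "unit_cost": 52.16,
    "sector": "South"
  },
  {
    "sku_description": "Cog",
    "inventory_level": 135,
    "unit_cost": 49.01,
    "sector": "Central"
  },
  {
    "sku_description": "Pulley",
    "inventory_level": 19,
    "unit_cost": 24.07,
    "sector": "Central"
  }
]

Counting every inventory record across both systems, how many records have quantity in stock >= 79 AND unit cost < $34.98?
0

Schema mappings:
- "stock_count" (warehouse_beta) = "inventory_level" (warehouse_gamma) = quantity
- "price_per_unit" (warehouse_beta) = "unit_cost" (warehouse_gamma) = unit cost

Records meeting both conditions in warehouse_beta: 0
Records meeting both conditions in warehouse_gamma: 0

Total: 0 + 0 = 0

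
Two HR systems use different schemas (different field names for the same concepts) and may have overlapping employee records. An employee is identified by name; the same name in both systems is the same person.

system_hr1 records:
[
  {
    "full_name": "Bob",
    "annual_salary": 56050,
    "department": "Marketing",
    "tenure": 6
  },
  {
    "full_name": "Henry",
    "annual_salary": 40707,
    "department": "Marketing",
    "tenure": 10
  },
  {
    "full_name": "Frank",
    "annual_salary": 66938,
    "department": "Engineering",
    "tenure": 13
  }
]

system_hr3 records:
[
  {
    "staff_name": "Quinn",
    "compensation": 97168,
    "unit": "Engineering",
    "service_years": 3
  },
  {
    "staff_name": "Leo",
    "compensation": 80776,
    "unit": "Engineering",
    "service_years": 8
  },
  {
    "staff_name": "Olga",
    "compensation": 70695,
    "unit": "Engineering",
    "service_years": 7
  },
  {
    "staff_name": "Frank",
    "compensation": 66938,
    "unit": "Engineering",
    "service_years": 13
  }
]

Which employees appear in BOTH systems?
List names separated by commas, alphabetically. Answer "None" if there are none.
Frank

Schema mapping: "full_name" (system_hr1) = "staff_name" (system_hr3) = employee name

Names in system_hr1: ['Bob', 'Frank', 'Henry']
Names in system_hr3: ['Frank', 'Leo', 'Olga', 'Quinn']

Intersection: ['Frank']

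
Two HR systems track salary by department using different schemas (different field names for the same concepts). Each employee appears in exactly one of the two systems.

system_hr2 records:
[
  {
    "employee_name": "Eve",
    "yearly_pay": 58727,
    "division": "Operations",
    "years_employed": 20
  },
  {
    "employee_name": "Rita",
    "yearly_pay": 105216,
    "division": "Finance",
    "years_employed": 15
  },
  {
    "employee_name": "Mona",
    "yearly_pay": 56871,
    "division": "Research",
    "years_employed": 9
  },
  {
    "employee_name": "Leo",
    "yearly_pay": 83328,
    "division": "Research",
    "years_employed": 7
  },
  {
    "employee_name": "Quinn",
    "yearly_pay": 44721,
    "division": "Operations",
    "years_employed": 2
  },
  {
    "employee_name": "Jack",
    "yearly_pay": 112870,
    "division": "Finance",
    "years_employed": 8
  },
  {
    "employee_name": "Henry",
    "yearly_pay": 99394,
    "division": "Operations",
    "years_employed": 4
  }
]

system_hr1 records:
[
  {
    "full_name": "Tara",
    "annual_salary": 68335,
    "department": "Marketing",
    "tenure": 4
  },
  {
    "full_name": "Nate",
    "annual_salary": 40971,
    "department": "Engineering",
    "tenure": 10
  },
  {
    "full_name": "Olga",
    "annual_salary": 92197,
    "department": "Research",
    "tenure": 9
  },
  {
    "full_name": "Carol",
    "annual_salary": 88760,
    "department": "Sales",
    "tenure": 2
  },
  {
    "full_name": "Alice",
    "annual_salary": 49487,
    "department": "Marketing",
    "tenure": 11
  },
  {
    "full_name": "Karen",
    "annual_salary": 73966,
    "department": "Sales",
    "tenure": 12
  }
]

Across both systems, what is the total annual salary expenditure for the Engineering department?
40971

Schema mappings:
- "division" (system_hr2) = "department" (system_hr1) = department
- "yearly_pay" (system_hr2) = "annual_salary" (system_hr1) = salary

Engineering salaries from system_hr2: 0
Engineering salaries from system_hr1: 40971

Total: 0 + 40971 = 40971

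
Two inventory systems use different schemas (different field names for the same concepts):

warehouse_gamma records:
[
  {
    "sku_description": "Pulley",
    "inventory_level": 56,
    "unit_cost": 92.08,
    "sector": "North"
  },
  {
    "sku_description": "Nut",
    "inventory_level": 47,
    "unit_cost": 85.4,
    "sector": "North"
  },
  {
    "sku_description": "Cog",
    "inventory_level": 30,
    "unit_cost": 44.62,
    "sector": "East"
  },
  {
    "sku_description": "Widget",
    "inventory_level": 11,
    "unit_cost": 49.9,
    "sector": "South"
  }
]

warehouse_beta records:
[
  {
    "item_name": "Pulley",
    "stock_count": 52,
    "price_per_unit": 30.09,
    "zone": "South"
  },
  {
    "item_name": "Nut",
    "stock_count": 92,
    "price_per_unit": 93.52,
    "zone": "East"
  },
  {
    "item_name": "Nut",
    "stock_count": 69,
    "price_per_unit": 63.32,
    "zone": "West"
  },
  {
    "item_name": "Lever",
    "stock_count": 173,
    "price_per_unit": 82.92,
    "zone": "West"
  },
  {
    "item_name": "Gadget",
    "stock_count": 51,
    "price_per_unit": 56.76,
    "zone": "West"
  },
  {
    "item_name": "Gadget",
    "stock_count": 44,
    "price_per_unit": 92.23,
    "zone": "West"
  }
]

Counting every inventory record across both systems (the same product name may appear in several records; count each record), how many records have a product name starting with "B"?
0

Schema mapping: "sku_description" (warehouse_gamma) = "item_name" (warehouse_beta) = product name

Records with product name starting with "B" in warehouse_gamma: 0
Records with product name starting with "B" in warehouse_beta: 0

Total: 0 + 0 = 0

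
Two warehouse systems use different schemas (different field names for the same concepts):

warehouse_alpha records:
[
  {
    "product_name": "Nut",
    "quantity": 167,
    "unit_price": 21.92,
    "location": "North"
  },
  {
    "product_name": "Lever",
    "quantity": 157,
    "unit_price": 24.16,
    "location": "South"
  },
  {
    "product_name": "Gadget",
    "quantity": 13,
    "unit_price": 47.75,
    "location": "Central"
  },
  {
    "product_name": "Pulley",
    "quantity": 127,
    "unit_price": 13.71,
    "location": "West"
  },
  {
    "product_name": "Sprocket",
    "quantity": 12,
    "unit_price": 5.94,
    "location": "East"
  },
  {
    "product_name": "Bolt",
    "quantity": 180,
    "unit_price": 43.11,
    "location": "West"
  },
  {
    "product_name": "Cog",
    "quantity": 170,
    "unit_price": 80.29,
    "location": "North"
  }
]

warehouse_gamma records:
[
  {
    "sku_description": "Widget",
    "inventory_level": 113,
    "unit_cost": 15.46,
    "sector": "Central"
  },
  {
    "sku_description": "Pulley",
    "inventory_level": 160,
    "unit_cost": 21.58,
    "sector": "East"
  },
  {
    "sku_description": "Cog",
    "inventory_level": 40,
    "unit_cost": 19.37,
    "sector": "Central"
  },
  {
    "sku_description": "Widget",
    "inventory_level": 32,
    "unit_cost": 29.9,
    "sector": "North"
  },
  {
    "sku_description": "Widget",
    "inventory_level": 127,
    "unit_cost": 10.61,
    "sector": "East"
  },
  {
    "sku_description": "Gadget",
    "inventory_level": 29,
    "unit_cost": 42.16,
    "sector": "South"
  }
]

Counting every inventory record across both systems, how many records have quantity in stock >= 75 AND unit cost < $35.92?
6

Schema mappings:
- "quantity" (warehouse_alpha) = "inventory_level" (warehouse_gamma) = quantity
- "unit_price" (warehouse_alpha) = "unit_cost" (warehouse_gamma) = unit cost

Records meeting both conditions in warehouse_alpha: 3
Records meeting both conditions in warehouse_gamma: 3

Total: 3 + 3 = 6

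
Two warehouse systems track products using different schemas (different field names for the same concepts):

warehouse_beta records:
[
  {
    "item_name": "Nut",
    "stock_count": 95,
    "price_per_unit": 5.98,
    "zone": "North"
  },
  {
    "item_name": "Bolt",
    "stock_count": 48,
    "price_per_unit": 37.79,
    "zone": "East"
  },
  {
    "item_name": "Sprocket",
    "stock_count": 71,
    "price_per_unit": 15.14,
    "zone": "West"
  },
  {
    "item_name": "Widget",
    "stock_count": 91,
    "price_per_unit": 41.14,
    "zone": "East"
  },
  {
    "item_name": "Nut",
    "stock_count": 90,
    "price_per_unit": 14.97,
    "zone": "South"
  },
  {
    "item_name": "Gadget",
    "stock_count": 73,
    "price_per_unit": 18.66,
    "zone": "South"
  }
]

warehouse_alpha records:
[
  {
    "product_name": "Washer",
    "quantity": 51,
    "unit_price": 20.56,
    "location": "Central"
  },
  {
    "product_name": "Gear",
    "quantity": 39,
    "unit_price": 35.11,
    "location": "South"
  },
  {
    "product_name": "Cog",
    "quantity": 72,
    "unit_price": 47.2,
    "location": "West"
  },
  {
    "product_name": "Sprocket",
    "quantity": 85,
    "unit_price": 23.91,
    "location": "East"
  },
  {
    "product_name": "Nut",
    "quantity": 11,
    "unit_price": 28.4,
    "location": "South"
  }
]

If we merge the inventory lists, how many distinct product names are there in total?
8

Schema mapping: "item_name" (warehouse_beta) = "product_name" (warehouse_alpha) = product name

Products in warehouse_beta: ['Bolt', 'Gadget', 'Nut', 'Sprocket', 'Widget']
Products in warehouse_alpha: ['Cog', 'Gear', 'Nut', 'Sprocket', 'Washer']

Union (unique products): ['Bolt', 'Cog', 'Gadget', 'Gear', 'Nut', 'Sprocket', 'Washer', 'Widget']
Count: 8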